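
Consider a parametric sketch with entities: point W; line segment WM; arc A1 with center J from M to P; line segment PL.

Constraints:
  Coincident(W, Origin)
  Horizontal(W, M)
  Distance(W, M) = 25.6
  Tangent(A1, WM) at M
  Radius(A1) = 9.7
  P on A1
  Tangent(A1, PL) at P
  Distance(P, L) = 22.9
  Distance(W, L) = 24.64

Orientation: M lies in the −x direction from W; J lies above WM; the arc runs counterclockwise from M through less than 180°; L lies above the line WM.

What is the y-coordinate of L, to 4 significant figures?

24.06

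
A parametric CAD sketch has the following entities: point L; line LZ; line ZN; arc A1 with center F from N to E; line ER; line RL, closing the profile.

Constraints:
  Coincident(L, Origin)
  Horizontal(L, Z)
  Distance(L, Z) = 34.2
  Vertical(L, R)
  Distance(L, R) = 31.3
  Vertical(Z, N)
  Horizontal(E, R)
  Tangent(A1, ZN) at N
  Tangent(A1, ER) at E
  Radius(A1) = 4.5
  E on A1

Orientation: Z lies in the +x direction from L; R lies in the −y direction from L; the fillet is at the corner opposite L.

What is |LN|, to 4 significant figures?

43.45

L is at the origin; LZ is horizontal with |LZ| = 34.2 and Z on the +x side, so Z = (34.20, 0.000). L and R share the same x with |LR| = 31.3 and R on the −y side, so R = (0.000, -31.30). The virtual corner opposite L is at (34.20, -31.30). Tangency of A1 to ZN means the radius FN is perpendicular to ZN and A1 meets ER tangentially, so FE is at right angles to ER, with radius 4.5, so the center F sits 4.5 in from both sides at F = (29.70, -26.80). That places the tangent points at N = (34.20, -26.80) on ZN and E = (29.70, -31.30) on ER. Then |LN| = |N − L| = 43.45.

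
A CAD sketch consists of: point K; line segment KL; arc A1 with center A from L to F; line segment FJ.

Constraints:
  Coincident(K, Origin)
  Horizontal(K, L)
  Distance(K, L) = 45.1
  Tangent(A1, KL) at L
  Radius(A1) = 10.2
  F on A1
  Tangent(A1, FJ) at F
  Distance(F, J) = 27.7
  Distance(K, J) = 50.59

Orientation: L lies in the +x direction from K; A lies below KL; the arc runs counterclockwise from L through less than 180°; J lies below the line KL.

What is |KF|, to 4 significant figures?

36.27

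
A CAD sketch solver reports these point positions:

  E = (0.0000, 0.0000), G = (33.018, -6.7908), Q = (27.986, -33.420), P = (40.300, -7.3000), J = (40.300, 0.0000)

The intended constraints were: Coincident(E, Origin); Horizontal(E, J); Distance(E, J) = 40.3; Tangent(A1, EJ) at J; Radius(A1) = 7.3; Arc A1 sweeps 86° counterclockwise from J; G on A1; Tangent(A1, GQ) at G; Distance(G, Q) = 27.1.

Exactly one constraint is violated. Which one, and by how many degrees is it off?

Tangent(A1, GQ) at G — off by 6.70°.

E = (0.00, 0.00) ✓; E.y = 0.00, J.y = 0.00 ✓; |EJ| = 40.30 ✓; ∠(PJ, JE) = 90.00° ✓; |PJ| = 7.300 ✓; bearing(P→G) − bearing(P→J) = 86.00° ✓; |PG| = 7.300 ✓; ∠(PG, GQ) = 96.70° ✗; |GQ| = 27.10 ✓.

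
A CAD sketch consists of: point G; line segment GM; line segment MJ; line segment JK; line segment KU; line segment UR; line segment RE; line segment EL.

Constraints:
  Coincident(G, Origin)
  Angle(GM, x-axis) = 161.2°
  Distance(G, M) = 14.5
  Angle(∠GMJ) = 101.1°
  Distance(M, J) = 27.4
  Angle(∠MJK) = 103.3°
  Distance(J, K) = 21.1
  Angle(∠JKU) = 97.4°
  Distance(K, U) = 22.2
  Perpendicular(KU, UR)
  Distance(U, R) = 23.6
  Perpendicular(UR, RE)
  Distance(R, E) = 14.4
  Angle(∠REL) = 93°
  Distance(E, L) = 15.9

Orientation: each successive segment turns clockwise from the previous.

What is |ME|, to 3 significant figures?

16.7

KU ⟂ UR, so UR runs at -167°; with |UR| = 23.6, R = (-7.06, 6.94). UR is perpendicular to RE, so RE runs at 103°; with |RE| = 14.4, E = (-10.3, 21.0). Then |ME| = |E − M| = 16.7.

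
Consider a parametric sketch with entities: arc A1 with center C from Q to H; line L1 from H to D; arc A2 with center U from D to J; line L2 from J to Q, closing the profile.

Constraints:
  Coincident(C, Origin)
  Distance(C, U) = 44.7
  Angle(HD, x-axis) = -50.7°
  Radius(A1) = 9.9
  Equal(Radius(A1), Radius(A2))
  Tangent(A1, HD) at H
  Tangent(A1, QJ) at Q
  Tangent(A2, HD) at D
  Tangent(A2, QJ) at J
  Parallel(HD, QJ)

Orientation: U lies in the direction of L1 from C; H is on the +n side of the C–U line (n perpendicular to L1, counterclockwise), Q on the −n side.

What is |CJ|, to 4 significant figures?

45.78

The slot axis is L1's direction at -50.7°, so u = (cos -50.7°, sin -50.7°) = (0.6334, -0.7738) and n = (−sin -50.7°, cos -50.7°) = (0.7738, 0.6334). C is at the origin and U lies 44.7 along u from C, so U = 44.7·u = (28.31, -34.59). Tangency of A1 to both parallel lines with radius 9.9 puts H and Q at C ± 9.9·n: H = (7.661, 6.270), Q = (-7.661, -6.270). Equal radii place D and J the same way about U: D = U + 9.9·n = (35.97, -28.32), J = U − 9.9·n = (20.65, -40.86). Then |CJ| = |J − C| = 45.78.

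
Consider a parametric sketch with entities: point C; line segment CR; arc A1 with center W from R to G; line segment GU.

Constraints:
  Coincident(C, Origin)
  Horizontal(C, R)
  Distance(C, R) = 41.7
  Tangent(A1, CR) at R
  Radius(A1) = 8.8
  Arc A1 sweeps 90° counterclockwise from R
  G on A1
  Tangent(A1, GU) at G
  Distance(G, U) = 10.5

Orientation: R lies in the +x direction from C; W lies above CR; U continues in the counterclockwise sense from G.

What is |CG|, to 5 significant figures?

51.261

C is at the origin; C and R share the same y with |CR| = 41.7 and R on the +x side, so R = (41.700, 0.0000). Since A1 is tangent to CR there, WR ⟂ CR, so W = R + (0, 8.8) = (41.700, 8.8000). On A1, R sits at bearing -90° from W; a 90° counterclockwise sweep puts G at bearing 0°, so G = W + 8.8·(cos 0°, sin 0°) = (50.500, 8.8000). Then |CG| = |G − C| = 51.261.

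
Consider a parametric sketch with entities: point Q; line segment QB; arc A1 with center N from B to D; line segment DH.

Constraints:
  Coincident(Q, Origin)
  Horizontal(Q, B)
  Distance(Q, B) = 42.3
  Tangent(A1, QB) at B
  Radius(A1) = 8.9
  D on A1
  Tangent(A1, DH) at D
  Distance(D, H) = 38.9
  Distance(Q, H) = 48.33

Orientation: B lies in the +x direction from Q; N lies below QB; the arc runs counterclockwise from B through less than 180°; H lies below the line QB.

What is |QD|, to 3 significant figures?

34.4

Checks: Q.y = 0.00, B.y = 0.00 ✓; |QB| = 42.30 ✓; |ND| = 8.900 ✓; ∠(ND, DH) = 90.00° ✓; |DH| = 38.90 ✓; |QH| = 48.33 ✓.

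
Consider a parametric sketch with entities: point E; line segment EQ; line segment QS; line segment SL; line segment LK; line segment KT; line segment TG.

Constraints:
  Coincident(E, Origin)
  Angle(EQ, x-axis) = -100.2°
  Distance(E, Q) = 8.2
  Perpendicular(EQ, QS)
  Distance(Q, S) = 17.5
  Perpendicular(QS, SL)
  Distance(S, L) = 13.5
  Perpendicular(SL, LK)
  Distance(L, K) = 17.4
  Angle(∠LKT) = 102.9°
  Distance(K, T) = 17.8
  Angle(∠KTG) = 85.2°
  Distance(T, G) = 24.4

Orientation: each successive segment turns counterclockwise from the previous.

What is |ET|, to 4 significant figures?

12.66

The perpendicularity gives LK at right angles to SL, so LK runs at 169.8°; with |LK| = 17.4, K = (1.037, 5.199). ∠LKT = 102.9° gives KT at -113.1° from the x-axis; with |KT| = 17.8, T = (-5.947, -11.17). Then |ET| = |T − E| = 12.66.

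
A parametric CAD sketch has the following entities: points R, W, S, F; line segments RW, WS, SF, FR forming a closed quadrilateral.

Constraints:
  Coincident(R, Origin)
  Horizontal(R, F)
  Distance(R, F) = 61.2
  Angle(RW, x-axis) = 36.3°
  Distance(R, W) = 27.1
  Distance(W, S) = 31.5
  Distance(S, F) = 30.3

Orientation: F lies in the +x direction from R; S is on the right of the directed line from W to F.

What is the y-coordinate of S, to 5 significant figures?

-13.071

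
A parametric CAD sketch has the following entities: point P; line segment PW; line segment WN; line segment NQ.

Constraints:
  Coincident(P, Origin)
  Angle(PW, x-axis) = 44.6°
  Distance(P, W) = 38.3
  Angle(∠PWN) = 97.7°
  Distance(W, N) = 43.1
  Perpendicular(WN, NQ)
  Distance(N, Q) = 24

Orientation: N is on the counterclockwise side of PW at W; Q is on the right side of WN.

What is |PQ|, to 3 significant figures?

78.5

P is at the origin; PW runs at 44.6° with length 38.3, so W = 38.3·(cos 44.6°, sin 44.6°) = (27.3, 26.9). ∠PWN = 97.7°, so WN runs at 44.6° + (180° − 97.7°) = 127° from the x-axis; with |WN| = 43.1, N = W + 43.1·(cos 127°, sin 127°) = (1.39, 61.4). WN is perpendicular to NQ; with |NQ| = 24.0 on the right of WN, Q = N + 24.0·(0.800, 0.600) = (20.6, 75.8). Then |PQ| = |Q − P| = 78.5.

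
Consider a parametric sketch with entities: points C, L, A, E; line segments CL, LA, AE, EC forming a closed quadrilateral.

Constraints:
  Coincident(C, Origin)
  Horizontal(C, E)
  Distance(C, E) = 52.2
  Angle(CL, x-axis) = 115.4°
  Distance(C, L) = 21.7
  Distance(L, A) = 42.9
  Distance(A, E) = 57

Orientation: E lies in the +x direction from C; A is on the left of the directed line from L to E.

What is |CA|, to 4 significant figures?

53.45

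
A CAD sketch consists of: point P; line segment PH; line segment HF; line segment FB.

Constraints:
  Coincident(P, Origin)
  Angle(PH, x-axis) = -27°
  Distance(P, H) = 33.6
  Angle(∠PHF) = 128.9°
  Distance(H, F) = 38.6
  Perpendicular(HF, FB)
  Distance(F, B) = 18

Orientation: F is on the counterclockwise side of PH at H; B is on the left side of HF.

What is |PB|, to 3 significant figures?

60.3

P is at the origin; PH runs at -27.0° with length 33.6, so H = 33.6·(cos -27.0°, sin -27.0°) = (29.9, -15.3). ∠PHF = 128.9°, so HF runs at -27.0° + (180° − 128.9°) = 24.1° from the x-axis; with |HF| = 38.6, F = H + 38.6·(cos 24.1°, sin 24.1°) = (65.2, 0.507). HF ⟂ FB; with |FB| = 18.0 on the left of HF, B = F + 18.0·(-0.408, 0.913) = (57.8, 16.9). Then |PB| = |B − P| = 60.3.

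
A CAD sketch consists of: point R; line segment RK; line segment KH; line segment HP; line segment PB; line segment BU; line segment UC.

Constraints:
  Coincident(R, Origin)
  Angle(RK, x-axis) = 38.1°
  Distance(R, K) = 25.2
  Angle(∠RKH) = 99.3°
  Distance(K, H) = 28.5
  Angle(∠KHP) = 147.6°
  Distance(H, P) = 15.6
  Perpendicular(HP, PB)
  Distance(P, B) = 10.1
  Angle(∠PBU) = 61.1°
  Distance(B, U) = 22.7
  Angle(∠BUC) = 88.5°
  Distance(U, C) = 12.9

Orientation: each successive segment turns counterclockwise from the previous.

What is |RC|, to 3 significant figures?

53.1

∠PBU = 61.1° gives BU at 0.100° from the x-axis; with |BU| = 22.7, U = (10.3, 39.2). ∠BUC = 88.5° gives UC at 91.6° from the x-axis; with |UC| = 12.9, C = (9.90, 52.1). Then |RC| = |C − R| = 53.1.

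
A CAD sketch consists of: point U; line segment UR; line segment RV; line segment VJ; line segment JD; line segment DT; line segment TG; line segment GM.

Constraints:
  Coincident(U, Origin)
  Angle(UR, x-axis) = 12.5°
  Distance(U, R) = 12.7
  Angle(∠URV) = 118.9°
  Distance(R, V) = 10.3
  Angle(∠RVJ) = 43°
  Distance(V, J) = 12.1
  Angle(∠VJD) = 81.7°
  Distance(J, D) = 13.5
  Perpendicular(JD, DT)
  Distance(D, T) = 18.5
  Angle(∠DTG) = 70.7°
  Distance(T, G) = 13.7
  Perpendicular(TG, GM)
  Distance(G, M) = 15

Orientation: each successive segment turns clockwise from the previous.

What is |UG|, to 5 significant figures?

21.887

U is at the origin; UR runs at 12.5° with length 12.7, so R = (12.399, 2.7488). ∠URV = 118.9° gives RV at -48.600° from the x-axis; with |RV| = 10.3, V = (19.210, -4.9774). ∠RVJ = 43.0° gives VJ at 174.40° from the x-axis; with |VJ| = 12.1, J = (7.1682, -3.7966). ∠VJD = 81.7° gives JD at 76.100° from the x-axis; with |JD| = 13.5, D = (10.411, 9.3081). JD ⟂ DT, so DT runs at -13.900°; with |DT| = 18.5, T = (28.370, 4.8638). ∠DTG = 70.7° gives TG at -123.20° from the x-axis; with |TG| = 13.7, G = (20.868, -6.5998). Then |UG| = |G − U| = 21.887.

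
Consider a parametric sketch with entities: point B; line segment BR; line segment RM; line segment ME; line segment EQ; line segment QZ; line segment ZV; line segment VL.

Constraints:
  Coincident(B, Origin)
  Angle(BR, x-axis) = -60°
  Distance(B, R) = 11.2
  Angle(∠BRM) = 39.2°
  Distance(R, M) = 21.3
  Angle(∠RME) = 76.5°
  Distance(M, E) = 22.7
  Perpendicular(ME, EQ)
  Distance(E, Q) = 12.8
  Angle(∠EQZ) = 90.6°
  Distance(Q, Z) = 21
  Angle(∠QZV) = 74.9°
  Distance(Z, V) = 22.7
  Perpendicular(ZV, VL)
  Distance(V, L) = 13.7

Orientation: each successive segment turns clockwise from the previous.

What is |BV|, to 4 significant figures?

19.73

B is at the origin; BR runs at -60.0° with length 11.2, so R = (5.600, -9.699). ∠BRM = 39.2° gives RM at 159.2° from the x-axis; with |RM| = 21.3, M = (-14.31, -2.136). ∠RME = 76.5° gives ME at 55.70° from the x-axis; with |ME| = 22.7, E = (-1.520, 16.62). ME is perpendicular to EQ, so EQ runs at -34.30°; with |EQ| = 12.8, Q = (9.054, 9.404). ∠EQZ = 90.6° gives QZ at -123.7° from the x-axis; with |QZ| = 21.0, Z = (-2.597, -8.067). ∠QZV = 74.9° gives ZV at 131.2° from the x-axis; with |ZV| = 22.7, V = (-17.55, 9.012). Then |BV| = |V − B| = 19.73.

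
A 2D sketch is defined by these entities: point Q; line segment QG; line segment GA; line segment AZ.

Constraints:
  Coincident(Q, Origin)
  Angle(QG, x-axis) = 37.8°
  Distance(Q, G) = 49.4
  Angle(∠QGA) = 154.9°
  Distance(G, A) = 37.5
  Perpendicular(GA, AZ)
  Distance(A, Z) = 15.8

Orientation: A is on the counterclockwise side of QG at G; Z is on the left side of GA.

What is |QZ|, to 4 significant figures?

82.40

Q is at the origin; QG runs at 37.8° with length 49.4, so G = 49.4·(cos 37.8°, sin 37.8°) = (39.03, 30.28). ∠QGA = 154.9°, so GA runs at 37.8° + (180° − 154.9°) = 62.90° from the x-axis; with |GA| = 37.5, A = G + 37.5·(cos 62.90°, sin 62.90°) = (56.12, 63.66). GA ⟂ AZ; with |AZ| = 15.8 on the left of GA, Z = A + 15.8·(-0.8902, 0.4555) = (42.05, 70.86). Then |QZ| = |Z − Q| = 82.40.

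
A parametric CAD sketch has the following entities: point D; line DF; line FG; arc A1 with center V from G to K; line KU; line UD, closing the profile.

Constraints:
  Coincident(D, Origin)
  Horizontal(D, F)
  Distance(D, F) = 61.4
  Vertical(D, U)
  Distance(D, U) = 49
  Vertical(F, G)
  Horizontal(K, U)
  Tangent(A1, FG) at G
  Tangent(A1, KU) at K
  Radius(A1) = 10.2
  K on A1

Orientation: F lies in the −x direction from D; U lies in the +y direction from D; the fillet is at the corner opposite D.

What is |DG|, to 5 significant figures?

72.632

D is at the origin; D and F share the same y with |DF| = 61.4 and F on the −x side, so F = (-61.400, 0.0000). D and U share the same x with |DU| = 49.0 and U on the +y side, so U = (0.0000, 49.000). The virtual corner opposite D is at (-61.400, 49.000). The tangent condition forces VG to be normal to FG and since A1 is tangent to KU there, VK ⟂ KU, with radius 10.2, so the center V sits 10.2 in from both sides at V = (-51.200, 38.800). That places the tangent points at G = (-61.400, 38.800) on FG and K = (-51.200, 49.000) on KU. Then |DG| = |G − D| = 72.632.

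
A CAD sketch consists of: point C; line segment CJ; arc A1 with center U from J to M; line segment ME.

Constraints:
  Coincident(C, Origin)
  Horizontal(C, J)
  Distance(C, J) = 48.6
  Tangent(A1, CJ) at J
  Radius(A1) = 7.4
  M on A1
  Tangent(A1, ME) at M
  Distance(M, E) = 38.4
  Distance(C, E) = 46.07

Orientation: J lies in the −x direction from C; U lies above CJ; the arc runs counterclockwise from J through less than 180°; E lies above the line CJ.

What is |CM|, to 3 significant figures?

42.2

C is at the origin; CJ is horizontal with |CJ| = 48.6 and J on the −x side, so J = (-48.6, 0.00). Since A1 is tangent to CJ there, UJ ⟂ CJ, so U = J + (0, 7.4) = (-48.6, 7.40). Since UM ⟂ ME (tangency), |UE| = √(7.4² + 38.4²) = 39.1 regardless of where M sits on A1. So E lies on both circle(C, 46.07) and circle(U, 39.1); the above-CJ intersection is E = (-25.1, 38.6). M is the foot of the tangent from E: M = (-42.0, 4.15).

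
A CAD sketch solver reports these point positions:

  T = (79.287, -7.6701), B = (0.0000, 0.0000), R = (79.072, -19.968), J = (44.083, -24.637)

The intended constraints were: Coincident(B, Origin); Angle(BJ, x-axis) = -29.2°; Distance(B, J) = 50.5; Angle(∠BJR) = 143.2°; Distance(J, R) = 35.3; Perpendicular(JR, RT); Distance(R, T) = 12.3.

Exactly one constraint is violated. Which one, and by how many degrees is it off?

Perpendicular(JR, RT) — off by 8.60°.

B = (0.00, 0.00) ✓; BJ at -29.20° ✓; |BJ| = 50.50 ✓; ∠BJR = 143.2° ✓; |JR| = 35.30 ✓; ∠(JR, RT) = 81.40° ✗; |RT| = 12.30 ✓.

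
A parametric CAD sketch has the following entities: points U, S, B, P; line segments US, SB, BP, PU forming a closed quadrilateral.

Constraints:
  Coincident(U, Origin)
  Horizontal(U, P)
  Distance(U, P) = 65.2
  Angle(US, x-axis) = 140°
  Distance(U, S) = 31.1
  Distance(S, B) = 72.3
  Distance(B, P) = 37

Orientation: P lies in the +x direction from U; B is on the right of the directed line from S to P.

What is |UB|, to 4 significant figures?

41.39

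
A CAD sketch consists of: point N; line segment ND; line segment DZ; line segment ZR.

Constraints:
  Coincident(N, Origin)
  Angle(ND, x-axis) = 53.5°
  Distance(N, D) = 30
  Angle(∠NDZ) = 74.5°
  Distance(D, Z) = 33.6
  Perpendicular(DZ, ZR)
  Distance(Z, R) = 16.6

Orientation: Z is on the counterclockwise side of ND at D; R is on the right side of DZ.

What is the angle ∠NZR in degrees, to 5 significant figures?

138.49°

N is at the origin; ND runs at 53.5° with length 30.0, so D = 30.0·(cos 53.5°, sin 53.5°) = (17.845, 24.116). ∠NDZ = 74.5°, so DZ runs at 53.5° + (180° − 74.5°) = 159.00° from the x-axis; with |DZ| = 33.6, Z = D + 33.6·(cos 159.00°, sin 159.00°) = (-13.524, 36.157). DZ ⟂ ZR; with |ZR| = 16.6 on the right of DZ, R = Z + 16.6·(0.35837, 0.93358) = (-7.5747, 51.654). Then cos ∠NZR = ZN·ZR / (|ZN||ZR|), giving 138.49°.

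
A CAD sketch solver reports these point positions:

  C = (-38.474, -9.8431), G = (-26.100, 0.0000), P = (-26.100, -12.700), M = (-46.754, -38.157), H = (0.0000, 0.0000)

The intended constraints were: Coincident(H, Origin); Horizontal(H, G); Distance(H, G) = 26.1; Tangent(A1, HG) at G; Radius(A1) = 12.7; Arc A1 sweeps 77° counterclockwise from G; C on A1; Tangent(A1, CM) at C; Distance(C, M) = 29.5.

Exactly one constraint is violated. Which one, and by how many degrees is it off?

Tangent(A1, CM) at C — off by 3.30°.

H = (0.00, 0.00) ✓; H.y = 0.00, G.y = 0.00 ✓; |HG| = 26.10 ✓; ∠(PG, GH) = 90.00° ✓; |PG| = 12.70 ✓; bearing(P→C) − bearing(P→G) = 77.00° ✓; |PC| = 12.70 ✓; ∠(PC, CM) = 93.30° ✗; |CM| = 29.50 ✓.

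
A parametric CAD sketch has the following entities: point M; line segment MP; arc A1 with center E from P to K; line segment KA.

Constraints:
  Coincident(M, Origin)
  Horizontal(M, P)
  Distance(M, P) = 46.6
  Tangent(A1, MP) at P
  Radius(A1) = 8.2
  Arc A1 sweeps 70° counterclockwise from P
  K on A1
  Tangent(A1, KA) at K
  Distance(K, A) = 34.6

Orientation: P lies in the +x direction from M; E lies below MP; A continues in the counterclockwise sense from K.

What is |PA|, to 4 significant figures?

42.65

On A1, P sits at bearing 90° from E; a 70° counterclockwise sweep puts K at bearing 160°, so K = E + 8.2·(cos 160°, sin 160°) = (38.89, -5.395). Tangency of A1 to KA means the radius EK is perpendicular to KA, so KA runs along (−sin 160°, cos 160°); with |KA| = 34.6, A = (27.06, -37.91). Then |PA| = |A − P| = 42.65.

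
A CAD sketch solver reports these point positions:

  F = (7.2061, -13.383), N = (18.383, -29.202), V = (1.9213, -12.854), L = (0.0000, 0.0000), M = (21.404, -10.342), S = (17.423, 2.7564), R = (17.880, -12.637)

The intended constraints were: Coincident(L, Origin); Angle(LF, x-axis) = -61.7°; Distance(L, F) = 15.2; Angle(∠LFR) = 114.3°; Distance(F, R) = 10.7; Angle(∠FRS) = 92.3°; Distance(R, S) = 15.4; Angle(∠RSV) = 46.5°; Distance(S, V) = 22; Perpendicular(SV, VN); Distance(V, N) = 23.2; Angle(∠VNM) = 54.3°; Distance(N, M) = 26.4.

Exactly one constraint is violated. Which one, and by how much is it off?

Distance(N, M) = 26.4 — off by 7.30.

L = (0.00, 0.00) ✓; LF at -61.70° ✓; |LF| = 15.20 ✓; ∠LFR = 114.3° ✓; |FR| = 10.70 ✓; ∠FRS = 92.30° ✓; |RS| = 15.40 ✓; ∠RSV = 46.50° ✓; |SV| = 22.00 ✓; ∠(SV, VN) = 90.00° ✓; |VN| = 23.20 ✓; ∠VNM = 54.30° ✓; |NM| = 19.10 ✗.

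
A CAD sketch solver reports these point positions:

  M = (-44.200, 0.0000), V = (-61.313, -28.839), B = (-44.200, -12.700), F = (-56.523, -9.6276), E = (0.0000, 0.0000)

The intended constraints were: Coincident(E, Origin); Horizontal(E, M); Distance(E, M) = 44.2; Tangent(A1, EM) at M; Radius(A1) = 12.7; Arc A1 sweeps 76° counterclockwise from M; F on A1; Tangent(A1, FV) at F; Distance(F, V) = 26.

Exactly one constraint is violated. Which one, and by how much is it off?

Distance(F, V) = 26 — off by 6.20.

E = (0.00, 0.00) ✓; E.y = 0.00, M.y = 0.00 ✓; |EM| = 44.20 ✓; ∠(BM, ME) = 90.00° ✓; |BM| = 12.70 ✓; bearing(B→F) − bearing(B→M) = 76.00° ✓; |BF| = 12.70 ✓; ∠(BF, FV) = 90.00° ✓; |FV| = 19.80 ✗.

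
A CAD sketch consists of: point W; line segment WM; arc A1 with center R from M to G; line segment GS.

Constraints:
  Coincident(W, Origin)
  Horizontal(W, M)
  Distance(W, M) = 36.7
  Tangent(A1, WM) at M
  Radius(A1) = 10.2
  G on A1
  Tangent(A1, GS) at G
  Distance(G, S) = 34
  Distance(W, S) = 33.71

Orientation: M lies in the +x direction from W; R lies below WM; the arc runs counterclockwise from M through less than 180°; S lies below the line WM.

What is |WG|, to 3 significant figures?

28.6

W is at the origin; W and M share the same y with |WM| = 36.7 and M on the +x side, so M = (36.7, 0.00). The tangent condition forces RM to be normal to WM, so R = M + (0, -10.2) = (36.7, -10.2). Since RG ⟂ GS (tangency), |RS| = √(10.2² + 34.0²) = 35.5 regardless of where G sits on A1. So S lies on both circle(W, 33.71) and circle(R, 35.5); the below-WM intersection is S = (9.06, -32.5). G is the foot of the tangent from S: G = (28.3, -4.43).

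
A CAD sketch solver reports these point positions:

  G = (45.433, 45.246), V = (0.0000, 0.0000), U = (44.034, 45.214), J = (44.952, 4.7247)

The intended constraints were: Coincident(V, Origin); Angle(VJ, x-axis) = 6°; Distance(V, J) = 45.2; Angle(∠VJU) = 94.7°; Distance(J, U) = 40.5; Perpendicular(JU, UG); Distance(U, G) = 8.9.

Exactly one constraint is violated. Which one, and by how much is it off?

Distance(U, G) = 8.9 — off by 7.50.

V = (0.00, 0.00) ✓; VJ at 6.000° ✓; |VJ| = 45.20 ✓; ∠VJU = 94.70° ✓; |JU| = 40.50 ✓; ∠(JU, UG) = 89.99° ✓; |UG| = 1.399 ✗.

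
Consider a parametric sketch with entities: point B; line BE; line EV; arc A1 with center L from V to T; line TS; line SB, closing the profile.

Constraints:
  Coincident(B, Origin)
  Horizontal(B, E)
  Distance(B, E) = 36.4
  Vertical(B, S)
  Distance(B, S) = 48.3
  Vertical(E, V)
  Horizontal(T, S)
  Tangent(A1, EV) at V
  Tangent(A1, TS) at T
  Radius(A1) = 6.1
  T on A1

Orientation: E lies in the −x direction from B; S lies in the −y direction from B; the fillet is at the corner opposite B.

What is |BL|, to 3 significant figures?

52.0

B and S share the same x with |BS| = 48.3 and S on the −y side, so S = (0.00, -48.3). The virtual corner opposite B is at (-36.4, -48.3). Since A1 is tangent to EV there, LV ⟂ EV and since A1 is tangent to TS there, LT ⟂ TS, with radius 6.1, so the center L sits 6.1 in from both sides at L = (-30.3, -42.2). Then |BL| = |L − B| = 52.0.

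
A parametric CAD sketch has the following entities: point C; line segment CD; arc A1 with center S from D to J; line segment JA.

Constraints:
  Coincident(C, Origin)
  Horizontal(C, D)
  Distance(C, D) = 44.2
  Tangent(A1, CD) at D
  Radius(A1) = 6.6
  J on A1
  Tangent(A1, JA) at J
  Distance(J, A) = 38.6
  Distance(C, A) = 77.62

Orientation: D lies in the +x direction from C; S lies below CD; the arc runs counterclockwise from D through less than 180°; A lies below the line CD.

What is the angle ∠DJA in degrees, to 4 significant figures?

111.7°

Checks: ∠(SD, DC) = 90.00° ✓; |SD| = 6.600 ✓; |SJ| = 6.600 ✓; ∠(SJ, JA) = 90.00° ✓; |JA| = 38.60 ✓; |CA| = 77.62 ✓.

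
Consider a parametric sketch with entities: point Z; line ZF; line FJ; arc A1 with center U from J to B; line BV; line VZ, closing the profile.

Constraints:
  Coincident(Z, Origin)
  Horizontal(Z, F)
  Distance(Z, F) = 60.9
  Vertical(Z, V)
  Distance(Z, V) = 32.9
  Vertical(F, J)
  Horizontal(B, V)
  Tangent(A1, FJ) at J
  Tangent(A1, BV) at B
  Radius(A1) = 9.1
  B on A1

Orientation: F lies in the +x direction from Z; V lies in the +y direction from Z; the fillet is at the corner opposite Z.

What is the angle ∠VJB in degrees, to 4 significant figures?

36.50°

Z is at the origin; ZF is horizontal with |ZF| = 60.9 and F on the +x side, so F = (60.90, 0.000). ZV is vertical with |ZV| = 32.9 and V on the +y side, so V = (0.000, 32.90). The virtual corner opposite Z is at (60.90, 32.90). Tangency of A1 to FJ means the radius UJ is perpendicular to FJ and tangency of A1 to BV means the radius UB is perpendicular to BV, with radius 9.1, so the center U sits 9.1 in from both sides at U = (51.80, 23.80). That places the tangent points at J = (60.90, 23.80) on FJ and B = (51.80, 32.90) on BV. Then cos ∠VJB = JV·JB / (|JV||JB|), giving 36.50°.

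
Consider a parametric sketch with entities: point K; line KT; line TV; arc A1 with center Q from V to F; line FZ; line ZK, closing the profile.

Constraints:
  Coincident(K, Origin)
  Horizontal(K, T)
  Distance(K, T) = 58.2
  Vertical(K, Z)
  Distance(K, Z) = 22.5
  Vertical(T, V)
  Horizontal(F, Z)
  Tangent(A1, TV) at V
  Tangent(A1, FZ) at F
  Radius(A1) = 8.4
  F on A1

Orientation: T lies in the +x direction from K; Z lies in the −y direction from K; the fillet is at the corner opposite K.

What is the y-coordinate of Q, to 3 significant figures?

-14.1

K is at the origin; K and T share the same y with |KT| = 58.2 and T on the +x side, so T = (58.2, 0.00). KZ is vertical with |KZ| = 22.5 and Z on the −y side, so Z = (0.00, -22.5). The virtual corner opposite K is at (58.2, -22.5). The tangent condition forces QV to be normal to TV and the tangent condition forces QF to be normal to FZ, with radius 8.4, so the center Q sits 8.4 in from both sides at Q = (49.8, -14.1). So Q.y = -14.1.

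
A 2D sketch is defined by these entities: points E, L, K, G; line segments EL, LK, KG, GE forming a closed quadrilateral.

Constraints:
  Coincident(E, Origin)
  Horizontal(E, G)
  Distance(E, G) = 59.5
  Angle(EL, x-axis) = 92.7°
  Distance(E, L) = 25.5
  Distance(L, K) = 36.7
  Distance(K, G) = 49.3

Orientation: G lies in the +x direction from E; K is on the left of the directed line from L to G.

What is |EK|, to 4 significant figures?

52.02

Checks: |LK| = 36.70 ✓; |KG| = 49.30 ✓.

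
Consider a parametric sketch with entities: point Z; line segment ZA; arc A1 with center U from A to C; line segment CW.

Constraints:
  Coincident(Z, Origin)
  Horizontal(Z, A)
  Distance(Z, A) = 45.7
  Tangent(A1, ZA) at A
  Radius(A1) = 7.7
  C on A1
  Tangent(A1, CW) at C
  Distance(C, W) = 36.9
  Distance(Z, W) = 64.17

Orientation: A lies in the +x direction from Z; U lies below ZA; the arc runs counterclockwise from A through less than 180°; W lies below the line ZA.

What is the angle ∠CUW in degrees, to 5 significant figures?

78.213°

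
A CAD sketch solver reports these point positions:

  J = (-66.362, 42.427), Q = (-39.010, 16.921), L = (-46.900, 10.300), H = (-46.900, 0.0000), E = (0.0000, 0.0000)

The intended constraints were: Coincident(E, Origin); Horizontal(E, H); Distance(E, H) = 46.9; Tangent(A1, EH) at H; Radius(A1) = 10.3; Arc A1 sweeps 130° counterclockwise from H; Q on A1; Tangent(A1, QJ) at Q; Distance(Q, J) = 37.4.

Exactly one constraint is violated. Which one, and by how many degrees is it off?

Tangent(A1, QJ) at Q — off by 7.00°.

E = (0.00, 0.00) ✓; E.y = 0.00, H.y = 0.00 ✓; |EH| = 46.90 ✓; ∠(LH, HE) = 90.00° ✓; |LH| = 10.30 ✓; bearing(L→Q) − bearing(L→H) = 130.0° ✓; |LQ| = 10.30 ✓; ∠(LQ, QJ) = 83.00° ✗; |QJ| = 37.40 ✓.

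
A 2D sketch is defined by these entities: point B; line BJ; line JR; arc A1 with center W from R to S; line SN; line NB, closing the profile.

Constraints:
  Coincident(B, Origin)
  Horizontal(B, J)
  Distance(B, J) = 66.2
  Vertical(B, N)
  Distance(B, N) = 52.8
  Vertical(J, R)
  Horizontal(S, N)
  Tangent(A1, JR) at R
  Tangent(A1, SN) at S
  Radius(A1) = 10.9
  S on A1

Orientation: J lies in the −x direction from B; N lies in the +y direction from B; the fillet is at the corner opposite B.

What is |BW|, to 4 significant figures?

69.38

BN is vertical with |BN| = 52.8 and N on the +y side, so N = (0.000, 52.80). The virtual corner opposite B is at (-66.20, 52.80). Tangency of A1 to JR means the radius WR is perpendicular to JR and the tangent condition forces WS to be normal to SN, with radius 10.9, so the center W sits 10.9 in from both sides at W = (-55.30, 41.90). Then |BW| = |W − B| = 69.38.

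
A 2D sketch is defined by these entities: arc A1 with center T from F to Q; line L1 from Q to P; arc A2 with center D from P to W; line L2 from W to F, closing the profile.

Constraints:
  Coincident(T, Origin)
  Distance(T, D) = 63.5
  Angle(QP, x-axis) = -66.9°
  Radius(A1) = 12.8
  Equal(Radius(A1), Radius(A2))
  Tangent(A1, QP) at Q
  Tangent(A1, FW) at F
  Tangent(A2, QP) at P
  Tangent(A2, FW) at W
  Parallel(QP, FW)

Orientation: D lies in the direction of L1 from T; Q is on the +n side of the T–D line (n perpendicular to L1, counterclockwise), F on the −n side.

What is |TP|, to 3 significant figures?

64.8

The slot axis is L1's direction at -66.9°, so u = (cos -66.9°, sin -66.9°) = (0.392, -0.920) and n = (−sin -66.9°, cos -66.9°) = (0.920, 0.392). T is at the origin and D lies 63.5 along u from T, so D = 63.5·u = (24.9, -58.4). Tangency of A1 to both parallel lines with radius 12.8 puts Q and F at T ± 12.8·n: Q = (11.8, 5.02), F = (-11.8, -5.02). Equal radii place P and W the same way about D: P = D + 12.8·n = (36.7, -53.4), W = D − 12.8·n = (13.1, -63.4). Then |TP| = |P − T| = 64.8.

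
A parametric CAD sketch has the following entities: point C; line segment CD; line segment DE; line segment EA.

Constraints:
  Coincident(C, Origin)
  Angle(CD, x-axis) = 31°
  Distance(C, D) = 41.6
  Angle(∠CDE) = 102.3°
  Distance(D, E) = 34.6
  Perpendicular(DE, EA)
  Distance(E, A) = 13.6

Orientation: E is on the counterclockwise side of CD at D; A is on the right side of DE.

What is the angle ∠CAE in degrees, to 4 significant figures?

38.70°

C is at the origin; CD runs at 31.0° with length 41.6, so D = 41.6·(cos 31.0°, sin 31.0°) = (35.66, 21.43). ∠CDE = 102.3°, so DE runs at 31.0° + (180° − 102.3°) = 108.7° from the x-axis; with |DE| = 34.6, E = D + 34.6·(cos 108.7°, sin 108.7°) = (24.56, 54.20). DE ⟂ EA; with |EA| = 13.6 on the right of DE, A = E + 13.6·(0.9472, 0.3206) = (37.45, 58.56). Then cos ∠CAE = AC·AE / (|AC||AE|), giving 38.70°.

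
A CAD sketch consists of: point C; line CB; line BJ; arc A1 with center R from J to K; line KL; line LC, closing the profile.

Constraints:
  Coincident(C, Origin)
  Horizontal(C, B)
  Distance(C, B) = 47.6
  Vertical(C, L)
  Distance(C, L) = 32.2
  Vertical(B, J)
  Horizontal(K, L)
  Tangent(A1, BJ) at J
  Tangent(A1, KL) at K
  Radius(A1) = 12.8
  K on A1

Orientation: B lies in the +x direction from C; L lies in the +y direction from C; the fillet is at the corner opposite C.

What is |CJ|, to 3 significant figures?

51.4

C is at the origin; C and B share the same y with |CB| = 47.6 and B on the +x side, so B = (47.6, 0.00). CL is vertical with |CL| = 32.2 and L on the +y side, so L = (0.00, 32.2). The virtual corner opposite C is at (47.6, 32.2). Since A1 is tangent to BJ there, RJ ⟂ BJ and the tangent condition forces RK to be normal to KL, with radius 12.8, so the center R sits 12.8 in from both sides at R = (34.8, 19.4). That places the tangent points at J = (47.6, 19.4) on BJ and K = (34.8, 32.2) on KL. Then |CJ| = |J − C| = 51.4.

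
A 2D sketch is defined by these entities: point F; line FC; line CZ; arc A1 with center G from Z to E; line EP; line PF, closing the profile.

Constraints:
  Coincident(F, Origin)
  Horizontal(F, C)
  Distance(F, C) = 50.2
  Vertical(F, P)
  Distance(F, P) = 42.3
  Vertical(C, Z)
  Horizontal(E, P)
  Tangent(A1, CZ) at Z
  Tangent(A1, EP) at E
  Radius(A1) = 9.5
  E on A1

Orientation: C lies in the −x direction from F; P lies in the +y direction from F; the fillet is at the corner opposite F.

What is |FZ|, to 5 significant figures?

59.966

F is at the origin; FC is horizontal with |FC| = 50.2 and C on the −x side, so C = (-50.200, 0.0000). FP is vertical with |FP| = 42.3 and P on the +y side, so P = (0.0000, 42.300). The virtual corner opposite F is at (-50.200, 42.300). A1 meets CZ tangentially, so GZ is at right angles to CZ and A1 meets EP tangentially, so GE is at right angles to EP, with radius 9.5, so the center G sits 9.5 in from both sides at G = (-40.700, 32.800). That places the tangent points at Z = (-50.200, 32.800) on CZ and E = (-40.700, 42.300) on EP. Then |FZ| = |Z − F| = 59.966.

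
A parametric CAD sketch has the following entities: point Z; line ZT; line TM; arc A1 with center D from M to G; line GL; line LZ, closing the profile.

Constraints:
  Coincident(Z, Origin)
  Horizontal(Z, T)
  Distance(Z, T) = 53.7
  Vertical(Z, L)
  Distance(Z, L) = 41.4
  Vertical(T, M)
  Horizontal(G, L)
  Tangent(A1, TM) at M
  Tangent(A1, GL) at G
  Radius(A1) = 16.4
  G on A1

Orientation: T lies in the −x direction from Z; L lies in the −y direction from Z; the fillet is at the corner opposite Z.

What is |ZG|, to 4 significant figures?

55.72

The virtual corner opposite Z is at (-53.70, -41.40). Tangency of A1 to TM means the radius DM is perpendicular to TM and the tangent condition forces DG to be normal to GL, with radius 16.4, so the center D sits 16.4 in from both sides at D = (-37.30, -25.00). That places the tangent points at M = (-53.70, -25.00) on TM and G = (-37.30, -41.40) on GL. Then |ZG| = |G − Z| = 55.72.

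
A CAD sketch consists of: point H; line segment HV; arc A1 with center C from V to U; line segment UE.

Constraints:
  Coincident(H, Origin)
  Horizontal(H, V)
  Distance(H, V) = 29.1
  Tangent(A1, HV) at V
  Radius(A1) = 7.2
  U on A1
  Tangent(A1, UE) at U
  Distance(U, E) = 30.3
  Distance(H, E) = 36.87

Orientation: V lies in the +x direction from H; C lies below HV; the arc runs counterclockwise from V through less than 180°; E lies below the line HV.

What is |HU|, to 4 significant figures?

22.79

Checks: |CU| = 7.200 ✓; ∠(CU, UE) = 90.00° ✓; |UE| = 30.30 ✓; |HE| = 36.87 ✓.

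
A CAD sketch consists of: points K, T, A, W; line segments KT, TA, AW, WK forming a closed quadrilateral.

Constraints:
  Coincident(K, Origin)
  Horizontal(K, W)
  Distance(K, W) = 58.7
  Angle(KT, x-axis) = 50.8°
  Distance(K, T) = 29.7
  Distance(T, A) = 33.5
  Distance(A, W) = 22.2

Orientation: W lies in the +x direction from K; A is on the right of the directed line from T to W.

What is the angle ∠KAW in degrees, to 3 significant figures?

159°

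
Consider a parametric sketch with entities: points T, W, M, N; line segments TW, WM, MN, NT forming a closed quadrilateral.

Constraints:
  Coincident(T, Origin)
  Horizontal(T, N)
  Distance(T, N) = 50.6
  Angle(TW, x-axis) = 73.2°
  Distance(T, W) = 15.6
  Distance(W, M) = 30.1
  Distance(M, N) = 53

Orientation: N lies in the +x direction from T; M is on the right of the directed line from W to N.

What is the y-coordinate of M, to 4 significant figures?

-14.78

T is at the origin; TN is horizontal with |TN| = 50.6 and N in +x, so N = (50.6, 0). TW runs at 73.2° with |TW| = 15.6, so W = (4.509, 14.93). M is determined by |WM| = 30.1 and |MN| = 53.0 together: it lies at the intersection of circle(W, 30.1) and circle(N, 53.0). With |WN| = 48.45, the foot of the radical line on WN is 4.586 from W and the perpendicular offset is √(30.1² − 4.586²) = 29.75. Taking the right-of-WN solution: M = (-0.2976, -14.78).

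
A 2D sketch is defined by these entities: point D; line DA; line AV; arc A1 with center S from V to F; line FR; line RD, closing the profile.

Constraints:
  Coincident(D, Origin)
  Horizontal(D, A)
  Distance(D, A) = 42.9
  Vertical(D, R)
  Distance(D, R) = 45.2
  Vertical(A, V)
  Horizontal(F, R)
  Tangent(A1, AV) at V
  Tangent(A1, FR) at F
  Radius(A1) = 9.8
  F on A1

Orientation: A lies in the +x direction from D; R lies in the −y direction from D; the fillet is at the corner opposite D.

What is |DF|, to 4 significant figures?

56.02

D is at the origin; DA is horizontal with |DA| = 42.9 and A on the +x side, so A = (42.90, 0.000). DR is vertical with |DR| = 45.2 and R on the −y side, so R = (0.000, -45.20). The virtual corner opposite D is at (42.90, -45.20). The tangent condition forces SV to be normal to AV and tangency of A1 to FR means the radius SF is perpendicular to FR, with radius 9.8, so the center S sits 9.8 in from both sides at S = (33.10, -35.40). That places the tangent points at V = (42.90, -35.40) on AV and F = (33.10, -45.20) on FR. Then |DF| = |F − D| = 56.02.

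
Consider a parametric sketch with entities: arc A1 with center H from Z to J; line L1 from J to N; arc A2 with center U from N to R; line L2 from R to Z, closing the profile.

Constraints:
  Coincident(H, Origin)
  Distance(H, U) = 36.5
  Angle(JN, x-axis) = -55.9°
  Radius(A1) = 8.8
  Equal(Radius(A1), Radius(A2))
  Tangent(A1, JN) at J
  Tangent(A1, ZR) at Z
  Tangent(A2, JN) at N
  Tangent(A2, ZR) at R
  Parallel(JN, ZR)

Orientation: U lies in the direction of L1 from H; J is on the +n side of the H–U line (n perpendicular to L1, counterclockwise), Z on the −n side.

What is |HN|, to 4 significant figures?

37.55

Tangency of A1 to both parallel lines with radius 8.8 puts J and Z at H ± 8.8·n: J = (7.287, 4.934), Z = (-7.287, -4.934). Equal radii place N and R the same way about U: N = U + 8.8·n = (27.75, -25.29), R = U − 8.8·n = (13.18, -35.16). Then |HN| = |N − H| = 37.55.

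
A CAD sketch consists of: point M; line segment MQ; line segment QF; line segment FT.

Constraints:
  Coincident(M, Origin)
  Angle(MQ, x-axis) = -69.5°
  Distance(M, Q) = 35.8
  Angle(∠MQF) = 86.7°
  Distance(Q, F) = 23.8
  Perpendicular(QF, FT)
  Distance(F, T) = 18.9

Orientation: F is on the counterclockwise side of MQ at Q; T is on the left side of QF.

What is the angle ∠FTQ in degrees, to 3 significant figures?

51.5°

M is at the origin; MQ runs at -69.5° with length 35.8, so Q = 35.8·(cos -69.5°, sin -69.5°) = (12.5, -33.5). ∠MQF = 86.7°, so QF runs at -69.5° + (180° − 86.7°) = 23.8° from the x-axis; with |QF| = 23.8, F = Q + 23.8·(cos 23.8°, sin 23.8°) = (34.3, -23.9). QF is perpendicular to FT; with |FT| = 18.9 on the left of QF, T = F + 18.9·(-0.404, 0.915) = (26.7, -6.64). Then cos ∠FTQ = TF·TQ / (|TF||TQ|), giving 51.5°.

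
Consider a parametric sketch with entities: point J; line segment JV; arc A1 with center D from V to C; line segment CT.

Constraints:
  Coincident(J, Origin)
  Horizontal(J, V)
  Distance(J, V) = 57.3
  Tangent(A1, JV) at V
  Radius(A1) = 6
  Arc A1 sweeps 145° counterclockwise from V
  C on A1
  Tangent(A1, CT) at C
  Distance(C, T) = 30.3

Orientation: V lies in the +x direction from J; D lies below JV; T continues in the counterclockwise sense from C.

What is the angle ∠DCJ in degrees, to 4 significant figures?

113.5°

J is at the origin; JV is horizontal with |JV| = 57.3 and V on the +x side, so V = (57.30, 0.000). Since A1 is tangent to JV there, DV ⟂ JV, so D = V + (0, -6) = (57.30, -6.000). On A1, V sits at bearing 90° from D; a 145° counterclockwise sweep puts C at bearing 235°, so C = D + 6.0·(cos 235°, sin 235°) = (53.86, -10.91). Then cos ∠DCJ = CD·CJ / (|CD||CJ|), giving 113.5°.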